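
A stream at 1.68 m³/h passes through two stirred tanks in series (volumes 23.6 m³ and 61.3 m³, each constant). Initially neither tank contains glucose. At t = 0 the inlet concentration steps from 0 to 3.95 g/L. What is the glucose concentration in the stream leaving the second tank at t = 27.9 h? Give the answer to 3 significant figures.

Time constants: τᵢ = Vᵢ/Q for each well-mixed tank.
τ₁ = 23.6/1.68 = 14.048 h; τ₂ = 61.3/1.68 = 36.488 h.
Solving the cascade with C₁(0)=C₂(0)=0 gives C₂(t) = C_in[1 − (τ₁ e^(−t/τ₁) − τ₂ e^(−t/τ₂))/(τ₁ − τ₂)].
At t = 27.9: e^(−t/τ₁) = 0.13723, e^(−t/τ₂) = 0.46550.
C₂ = 3.95·[1 − (14.048·0.13723 − 36.488·0.46550)/(-22.440)] = 3.95·0.32900 = 1.2995 g/L.

1.30 g/L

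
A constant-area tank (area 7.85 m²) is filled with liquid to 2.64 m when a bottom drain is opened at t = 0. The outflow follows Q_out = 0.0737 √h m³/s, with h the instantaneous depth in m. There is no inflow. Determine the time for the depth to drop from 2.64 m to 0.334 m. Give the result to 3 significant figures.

A dh/dt = −Q_out = −0.0737 √h.
This is separable: 2 d(√h)/dt = −0.0737/A, so √h = √h₀ − (0.0737/(2A)) t.
t = 2A(√h₀ − √h)/0.0737 = 2·7.85·(√2.64 − √0.334)/0.0737
  = 15.700 × (1.6248 − 0.57793) / 0.0737 = 223.01 s.

223 s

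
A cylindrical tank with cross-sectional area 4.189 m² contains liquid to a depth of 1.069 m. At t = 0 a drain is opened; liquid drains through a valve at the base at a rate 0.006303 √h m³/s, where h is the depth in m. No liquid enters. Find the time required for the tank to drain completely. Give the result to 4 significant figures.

With no inflow, A dh/dt = −0.006303 √h.
∫ h^(−1/2) dh = −(0.006303/A) ∫ dt, giving 2√h = 2√h₀ − (0.006303/A) t.
Set h = 0: 2√h₀ = (0.006303/A) t_empty ⇒ t_empty = 2A√h₀/0.006303.
t_empty = 2·4.189·√1.069/0.006303 = 8.37800·1.03392/0.006303 = 1374.30 s.

1374 s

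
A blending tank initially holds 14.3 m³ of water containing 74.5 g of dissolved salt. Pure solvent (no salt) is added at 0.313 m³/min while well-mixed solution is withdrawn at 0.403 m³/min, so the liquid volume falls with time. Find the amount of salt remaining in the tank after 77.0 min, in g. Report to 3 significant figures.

3.83 g

Let m(t) be the amount of salt. Volume: V(t) = V₀ + (Q_in − Q_out) t = 14.3 − 0.090000 t; V(77.0) = 7.3700 m³.
Solute balance: dm/dt = 0 − Q_out C = −Q_out m/V(t).
dm/m = −Q_out dt/(V₀ − 0.090000 t); integrating gives ln(m/m₀) = −(Q_out/(Q_in−Q_out)) ln(V/V₀).
m = m₀ (V₀/V)^(Q_out/(Q_in−Q_out)) = 74.5 × (14.3/7.3700)^(-4.4778) = 3.8295 g.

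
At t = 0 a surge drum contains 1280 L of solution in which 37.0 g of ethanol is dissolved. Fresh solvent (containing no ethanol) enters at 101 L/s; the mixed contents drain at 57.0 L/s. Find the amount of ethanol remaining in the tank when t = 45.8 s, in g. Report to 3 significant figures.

10.9 g

Total volume: dV/dt = Q_in − Q_out = 44.000 L/s, so V(t) = 1280 + 44.000 t and V(45.8) = 3295.2 L.
No ethanol enters, so dm/dt = −Q_out · (m/V).
Separate: dm/m = −Q_out dt/V(t) ⇒ ln(m/m₀) = −(Q_out/(Q_in−Q_out)) ln(V/V₀).
m = m₀ (V₀/V)^(Q_out/(Q_in−Q_out)) = 37.0 × (1280/3295.2)^(1.2955) = 10.869 g.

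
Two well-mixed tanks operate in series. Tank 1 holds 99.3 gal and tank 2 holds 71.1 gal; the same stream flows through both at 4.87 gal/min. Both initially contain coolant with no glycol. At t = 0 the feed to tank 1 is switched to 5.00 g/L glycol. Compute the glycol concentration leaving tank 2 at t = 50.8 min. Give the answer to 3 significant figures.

3.93 g/L

Time constants: τᵢ = Vᵢ/Q for each well-mixed tank.
τ₁ = 99.3/4.87 = 20.390 min; τ₂ = 71.1/4.87 = 14.600 min.
Tank 1: C₁ = C_in(1 − e^(−t/τ₁)). Tank 2 (τ₁ ≠ τ₂): C₂ = C_in[1 − (τ₁ e^(−t/τ₁) − τ₂ e^(−t/τ₂))/(τ₁ − τ₂)].
At t = 50.8: e^(−t/τ₁) = 0.082794, e^(−t/τ₂) = 0.030821.
C₂ = 5.00·[1 − (20.390·0.082794 − 14.600·0.030821)/(5.7906)] = 5.00·0.78617 = 3.9308 g/L.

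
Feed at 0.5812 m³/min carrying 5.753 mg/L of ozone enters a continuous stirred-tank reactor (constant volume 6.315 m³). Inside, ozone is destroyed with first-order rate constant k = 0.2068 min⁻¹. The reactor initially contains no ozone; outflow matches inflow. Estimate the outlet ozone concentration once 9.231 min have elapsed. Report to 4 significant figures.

Accumulation = in − out − consumed: V dC/dt = Q C_in − Q C − k V C.
This is linear with rate a = Q/V + k = 0.298835 min⁻¹.
C_ss = Q C_in/(Q + kV) = 1.77180 mg/L; C(t) = C_ss + (C₀ − C_ss) e^(−a t).
C(9.231) = 1.77180 + (-1.77180)·e^(−0.298835·9.231) = 1.77180 + (-1.77180)·0.0633840 = 1.65950 mg/L.

1.659 mg/L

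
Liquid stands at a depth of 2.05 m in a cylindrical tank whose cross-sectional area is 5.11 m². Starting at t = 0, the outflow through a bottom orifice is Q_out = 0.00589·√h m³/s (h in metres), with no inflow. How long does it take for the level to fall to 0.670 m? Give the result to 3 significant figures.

1060 s

With no inflow, A dh/dt = −0.00589 √h.
∫ h^(−1/2) dh = −(0.00589/A) ∫ dt, giving 2√h = 2√h₀ − (0.00589/A) t.
t = 2A(√h₀ − √h)/0.00589 = 2·5.11·(√2.05 − √0.670)/0.00589
  = 10.220 × (1.4318 − 0.81854) / 0.00589 = 1064.1 s.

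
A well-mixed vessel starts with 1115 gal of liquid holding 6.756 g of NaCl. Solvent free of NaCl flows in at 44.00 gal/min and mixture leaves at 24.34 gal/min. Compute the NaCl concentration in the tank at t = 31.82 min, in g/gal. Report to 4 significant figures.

0.002236 g/gal

Let m(t) be the amount of NaCl. Volume: V(t) = V₀ + (Q_in − Q_out) t = 1115 + 19.6600 t; V(31.82) = 1740.58 gal.
Solute balance: dm/dt = 0 − Q_out C = −Q_out m/V(t).
dm/m = −Q_out dt/(V₀ + 19.6600 t); integrating gives ln(m/m₀) = −(Q_out/(Q_in−Q_out)) ln(V/V₀).
m = m₀ (V₀/V)^(Q_out/(Q_in−Q_out)) = 6.756 × (1115/1740.58)^(1.23805) = 3.89249 g.
C = m/V = 3.89249/1740.58 = 0.00223632 g/gal.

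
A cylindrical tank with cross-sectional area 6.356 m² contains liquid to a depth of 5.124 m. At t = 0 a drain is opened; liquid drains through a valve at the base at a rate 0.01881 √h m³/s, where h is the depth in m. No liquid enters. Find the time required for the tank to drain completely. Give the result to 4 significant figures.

A dh/dt = −Q_out = −0.01881 √h.
This is separable: 2 d(√h)/dt = −0.01881/A, so √h = √h₀ − (0.01881/(2A)) t.
Tank is empty when √h = 0: t_empty = 2A√h₀/0.01881.
t_empty = 2·6.356·√5.124/0.01881 = 12.7120·2.26363/0.01881 = 1529.78 s.

1530 s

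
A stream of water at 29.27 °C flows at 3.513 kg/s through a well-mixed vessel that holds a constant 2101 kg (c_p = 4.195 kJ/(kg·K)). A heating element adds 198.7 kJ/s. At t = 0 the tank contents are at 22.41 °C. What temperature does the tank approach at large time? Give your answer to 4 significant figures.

42.75 °C

Energy balance: M c_p dT/dt = ṁ c_p (T_in − T) + 198.7.
At steady state dT/dt = 0 ⇒ T_ss = T_in + Q̇/(ṁ c_p) = 29.27 + 198.7/(3.513·4.195) = 42.7530 °C.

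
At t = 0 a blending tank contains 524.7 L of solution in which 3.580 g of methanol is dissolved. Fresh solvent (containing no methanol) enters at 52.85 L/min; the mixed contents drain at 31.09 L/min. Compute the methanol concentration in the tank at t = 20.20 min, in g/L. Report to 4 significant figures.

0.001556 g/L

Let m(t) be the amount of methanol. Volume: V(t) = V₀ + (Q_in − Q_out) t = 524.7 + 21.7600 t; V(20.20) = 964.252 L.
No methanol enters, so dm/dt = −Q_out · (m/V).
Separate: dm/m = −Q_out dt/V(t) ⇒ ln(m/m₀) = −(Q_out/(Q_in−Q_out)) ln(V/V₀).
m = m₀ (V₀/V)^(Q_out/(Q_in−Q_out)) = 3.580 × (524.7/964.252)^(1.42877) = 1.50068 g.
C = m/V = 1.50068/964.252 = 0.00155632 g/L.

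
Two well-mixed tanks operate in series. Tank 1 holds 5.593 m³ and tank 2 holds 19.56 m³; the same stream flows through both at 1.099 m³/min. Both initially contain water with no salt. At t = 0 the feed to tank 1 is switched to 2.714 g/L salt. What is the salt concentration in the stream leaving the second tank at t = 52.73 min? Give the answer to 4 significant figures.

Time constants: τᵢ = Vᵢ/Q for each well-mixed tank.
τ₁ = 5.593/1.099 = 5.08917 min; τ₂ = 19.56/1.099 = 17.7980 min.
Solving the cascade with C₁(0)=C₂(0)=0 gives C₂(t) = C_in[1 − (τ₁ e^(−t/τ₁) − τ₂ e^(−t/τ₂))/(τ₁ − τ₂)].
At t = 52.73: e^(−t/τ₁) = 3.16360e-05, e^(−t/τ₂) = 0.0516796.
C₂ = 2.714·[1 − (5.08917·3.16360e-05 − 17.7980·0.0516796)/(-12.7088)] = 2.714·0.927638 = 2.51761 g/L.

2.518 g/L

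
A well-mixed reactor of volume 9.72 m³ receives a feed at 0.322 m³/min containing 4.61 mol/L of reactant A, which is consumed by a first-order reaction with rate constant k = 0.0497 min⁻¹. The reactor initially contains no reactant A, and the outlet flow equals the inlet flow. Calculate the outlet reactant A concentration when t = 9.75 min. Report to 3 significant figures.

V dC/dt = Q(C_in − C) − k V C.
This is linear with rate a = Q/V + k = 0.082828 min⁻¹.
C_ss = Q C_in/(Q + kV) = 1.8438 mol/L; C(t) = C_ss + (C₀ − C_ss) e^(−a t).
C(9.75) = 1.8438 + (-1.8438)·e^(−0.082828·9.75) = 1.8438 + (-1.8438)·0.44594 = 1.0216 mol/L.

1.02 mol/L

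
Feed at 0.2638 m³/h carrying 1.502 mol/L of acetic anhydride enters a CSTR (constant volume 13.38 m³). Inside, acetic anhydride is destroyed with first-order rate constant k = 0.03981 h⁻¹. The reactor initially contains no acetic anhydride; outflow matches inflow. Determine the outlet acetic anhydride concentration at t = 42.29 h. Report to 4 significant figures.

0.4574 mol/L

V dC/dt = Q(C_in − C) − k V C.
This is linear with rate a = Q/V + k = 0.0595260 h⁻¹.
C_ss = Q C_in/(Q + kV) = 0.497487 mol/L; C(t) = C_ss + (C₀ − C_ss) e^(−a t).
C(42.29) = 0.497487 + (-0.497487)·e^(−0.0595260·42.29) = 0.497487 + (-0.497487)·0.0806728 = 0.457354 mol/L.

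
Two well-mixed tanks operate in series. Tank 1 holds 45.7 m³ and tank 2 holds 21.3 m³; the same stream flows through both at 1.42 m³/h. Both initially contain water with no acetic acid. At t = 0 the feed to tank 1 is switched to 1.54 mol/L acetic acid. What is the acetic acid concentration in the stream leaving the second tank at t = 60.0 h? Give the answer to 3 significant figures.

Each tank obeys Vᵢ dCᵢ/dt = Q(Cᵢ₋₁ − Cᵢ), so τᵢ = Vᵢ/Q.
τ₁ = 45.7/1.42 = 32.183 h; τ₂ = 21.3/1.42 = 15.000 h.
Tank 1: C₁ = C_in(1 − e^(−t/τ₁)). Tank 2 (τ₁ ≠ τ₂): C₂ = C_in[1 − (τ₁ e^(−t/τ₁) − τ₂ e^(−t/τ₂))/(τ₁ − τ₂)].
At t = 60.0: e^(−t/τ₁) = 0.15500, e^(−t/τ₂) = 0.018316.
C₂ = 1.54·[1 − (32.183·0.15500 − 15.000·0.018316)/(17.183)] = 1.54·0.72568 = 1.1176 mol/L.

1.12 mol/L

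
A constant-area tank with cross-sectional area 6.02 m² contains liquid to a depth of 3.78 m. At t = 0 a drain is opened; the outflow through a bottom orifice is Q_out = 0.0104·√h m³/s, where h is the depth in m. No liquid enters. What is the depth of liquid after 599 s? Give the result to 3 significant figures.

A dh/dt = −Q_out = −0.0104 √h.
∫ h^(−1/2) dh = −(0.0104/A) ∫ dt, giving 2√h = 2√h₀ − (0.0104/A) t.
√h = √3.78 − 0.0104·599/(2·6.02) = 1.9442 − 0.51741 = 1.4268.
h = 1.4268² = 2.0358 m.

2.04 m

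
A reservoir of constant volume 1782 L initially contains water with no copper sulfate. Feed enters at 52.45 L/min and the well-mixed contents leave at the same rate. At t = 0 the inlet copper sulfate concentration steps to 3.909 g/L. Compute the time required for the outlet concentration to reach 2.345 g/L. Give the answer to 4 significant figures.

31.12 min

Transient balance on the dissolved component: V dC/dt = Q(C_in − C), so τ = V/Q = 33.9752 min.
C(t) = C_in + (C₀ − C_in) e^(−t/τ). Set C = 2.345 and solve for t:
e^(−t/τ) = (C − C_in)/(C₀ − C_in) = (2.345 − 3.909)/(0 − 3.909) = 0.400102
t = −τ ln(…) = 33.9752 × 0.916035 = 31.1225 min.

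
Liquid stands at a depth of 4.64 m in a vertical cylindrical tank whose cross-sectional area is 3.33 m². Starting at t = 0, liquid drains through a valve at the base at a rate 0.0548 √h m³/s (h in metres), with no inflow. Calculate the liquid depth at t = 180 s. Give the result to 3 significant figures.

0.453 m

Mass balance (ρ constant): A dh/dt = −0.0548 √h.
This is separable: 2 d(√h)/dt = −0.0548/A, so √h = √h₀ − (0.0548/(2A)) t.
√h = √4.64 − 0.0548·180/(2·3.33) = 2.1541 − 1.4811 = 0.67298.
h = 0.67298² = 0.45291 m.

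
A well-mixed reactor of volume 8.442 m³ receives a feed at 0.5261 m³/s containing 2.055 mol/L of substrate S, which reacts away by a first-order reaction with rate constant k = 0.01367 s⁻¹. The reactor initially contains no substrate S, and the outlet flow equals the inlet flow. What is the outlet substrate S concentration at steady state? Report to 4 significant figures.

Accumulation = in − out − consumed: V dC/dt = Q C_in − Q C − k V C.
Steady state (dC/dt = 0): C_ss = Q C_in/(Q + kV) = C_in/(1 + kV/Q).
C_ss = 0.5261·2.055/(0.5261 + 0.01367·8.442) = 1.08114/0.641502 = 1.68532 mol/L.

1.685 mol/L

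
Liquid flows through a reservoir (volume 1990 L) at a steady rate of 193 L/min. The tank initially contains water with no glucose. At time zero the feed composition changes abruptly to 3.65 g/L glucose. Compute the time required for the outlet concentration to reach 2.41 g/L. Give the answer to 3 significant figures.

11.1 min

Species balance: V dC/dt = Q(C_in − C) ⇒ τ = V/Q = 10.311 min.
C(t) = C_in + (C₀ − C_in) e^(−t/τ). Set C = 2.41 and solve for t:
e^(−t/τ) = (C − C_in)/(C₀ − C_in) = (2.41 − 3.65)/(0 − 3.65) = 0.33973
t = −τ ln(…) = 10.311 × 1.0796 = 11.132 min.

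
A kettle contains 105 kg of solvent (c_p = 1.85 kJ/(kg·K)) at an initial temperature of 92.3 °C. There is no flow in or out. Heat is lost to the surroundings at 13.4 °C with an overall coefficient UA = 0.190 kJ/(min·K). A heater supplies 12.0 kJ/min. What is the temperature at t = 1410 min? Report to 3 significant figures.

M c_p dT/dt = −UA(T − T_amb) + Q̇.
dT/dt = (T_ss − T)/τ with T_ss = T_amb + Q̇/UA = 13.4 + 12.0/0.190 = 76.558 °C, τ = M c_p/UA = 105·1.85/0.190 = 1022.4 min.
Solution: T(t) = T_ss + (T₀ − T_ss) e^(−t/τ).
T(1410) = 76.558 + (15.742)·0.25179 = 80.522 °C.

80.5 °C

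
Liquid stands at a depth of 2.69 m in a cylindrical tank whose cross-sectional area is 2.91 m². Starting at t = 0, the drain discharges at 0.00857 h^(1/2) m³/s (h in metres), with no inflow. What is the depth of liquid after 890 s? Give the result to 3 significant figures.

With no inflow, A dh/dt = −0.00857 √h.
Separate and integrate: 2(√h − √h₀) = −(0.00857/A) t.
√h = √2.69 − 0.00857·890/(2·2.91) = 1.6401 − 1.3105 = 0.32959.
h = 0.32959² = 0.10863 m.

0.109 m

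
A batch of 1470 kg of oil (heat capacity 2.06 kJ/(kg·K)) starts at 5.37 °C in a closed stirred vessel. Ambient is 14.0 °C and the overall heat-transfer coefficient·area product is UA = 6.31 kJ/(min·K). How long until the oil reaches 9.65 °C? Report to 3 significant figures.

M c_p dT/dt = −UA(T − T_amb).
τ = M c_p/UA = 479.90 min; T_ss = T_amb = 14.000 °C.
T(t) = T_ss + (T₀ − T_ss)e^(−t/τ); set T = 9.65:
t = −τ ln[(T − T_ss)/(T₀ − T_ss)] = −479.90 · ln(0.50406) = 328.77 min.

329 min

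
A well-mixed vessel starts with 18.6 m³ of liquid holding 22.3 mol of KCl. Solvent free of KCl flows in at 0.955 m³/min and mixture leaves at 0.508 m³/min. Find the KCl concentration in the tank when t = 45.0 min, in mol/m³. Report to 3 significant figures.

0.250 mol/m³

Total volume: dV/dt = Q_in − Q_out = 0.44700 m³/min, so V(t) = 18.6 + 0.44700 t and V(45.0) = 38.715 m³.
Solute balance: dm/dt = 0 − Q_out C = −Q_out m/V(t).
Separate: dm/m = −Q_out dt/V(t) ⇒ ln(m/m₀) = −(Q_out/(Q_in−Q_out)) ln(V/V₀).
m = m₀ (V₀/V)^(Q_out/(Q_in−Q_out)) = 22.3 × (18.6/38.715)^(1.1365) = 9.6938 mol.
C = m/V = 9.6938/38.715 = 0.25039 mol/m³.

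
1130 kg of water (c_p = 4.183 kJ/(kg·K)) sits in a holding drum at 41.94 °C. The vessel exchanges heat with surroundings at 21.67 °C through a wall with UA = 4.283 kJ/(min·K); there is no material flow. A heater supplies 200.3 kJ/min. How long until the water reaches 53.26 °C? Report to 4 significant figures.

615.0 min

M c_p dT/dt = −UA(T − T_amb) + Q̇.
τ = M c_p/UA = 1103.62 min; T_ss = T_amb + Q̇/UA = 21.67 + 200.3/4.283 = 68.4363 °C.
T(t) = T_ss + (T₀ − T_ss)e^(−t/τ); set T = 53.26:
t = −τ ln[(T − T_ss)/(T₀ − T_ss)] = −1103.62 · ln(0.572770) = 615.013 min.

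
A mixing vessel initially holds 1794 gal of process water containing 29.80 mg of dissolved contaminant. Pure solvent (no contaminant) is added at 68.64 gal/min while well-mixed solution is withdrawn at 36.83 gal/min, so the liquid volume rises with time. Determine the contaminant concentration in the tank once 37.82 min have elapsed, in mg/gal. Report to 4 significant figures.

Total volume: dV/dt = Q_in − Q_out = 31.8100 gal/min, so V(t) = 1794 + 31.8100 t and V(37.82) = 2997.05 gal.
Solute balance: dm/dt = 0 − Q_out C = −Q_out m/V(t).
dm/m = −Q_out dt/(V₀ + 31.8100 t); integrating gives ln(m/m₀) = −(Q_out/(Q_in−Q_out)) ln(V/V₀).
m = m₀ (V₀/V)^(Q_out/(Q_in−Q_out)) = 29.80 × (1794/2997.05)^(1.15781) = 16.4502 mg.
C = m/V = 16.4502/2997.05 = 0.00548880 mg/gal.

0.005489 mg/gal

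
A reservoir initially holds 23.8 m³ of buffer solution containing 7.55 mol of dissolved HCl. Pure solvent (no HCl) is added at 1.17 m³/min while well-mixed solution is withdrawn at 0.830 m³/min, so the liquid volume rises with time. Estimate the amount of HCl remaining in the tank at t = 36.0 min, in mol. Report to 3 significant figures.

Total volume: dV/dt = Q_in − Q_out = 0.34000 m³/min, so V(t) = 23.8 + 0.34000 t and V(36.0) = 36.040 m³.
Species balance (pure solvent in): dm/dt = −Q_out · m/V(t).
Separate: dm/m = −Q_out dt/V(t) ⇒ ln(m/m₀) = −(Q_out/(Q_in−Q_out)) ln(V/V₀).
m = m₀ (V₀/V)^(Q_out/(Q_in−Q_out)) = 7.55 × (23.8/36.040)^(2.4412) = 2.7417 mol.

2.74 mol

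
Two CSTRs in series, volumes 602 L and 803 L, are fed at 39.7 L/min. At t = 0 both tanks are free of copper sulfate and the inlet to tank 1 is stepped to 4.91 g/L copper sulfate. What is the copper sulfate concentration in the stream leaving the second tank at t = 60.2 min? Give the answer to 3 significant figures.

Time constants: τᵢ = Vᵢ/Q for each well-mixed tank.
τ₁ = 602/39.7 = 15.164 min; τ₂ = 803/39.7 = 20.227 min.
Tank 1: C₁ = C_in(1 − e^(−t/τ₁)). Tank 2 (τ₁ ≠ τ₂): C₂ = C_in[1 − (τ₁ e^(−t/τ₁) − τ₂ e^(−t/τ₂))/(τ₁ − τ₂)].
At t = 60.2: e^(−t/τ₁) = 0.018873, e^(−t/τ₂) = 0.050983.
C₂ = 4.91·[1 − (15.164·0.018873 − 20.227·0.050983)/(-5.0630)] = 4.91·0.85285 = 4.1875 g/L.

4.19 g/L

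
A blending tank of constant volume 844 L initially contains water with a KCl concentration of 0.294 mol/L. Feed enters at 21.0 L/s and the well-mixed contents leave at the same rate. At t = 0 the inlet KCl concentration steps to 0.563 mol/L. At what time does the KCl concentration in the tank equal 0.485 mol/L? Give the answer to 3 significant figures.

Species balance: V dC/dt = Q(C_in − C) ⇒ τ = V/Q = 40.190 s.
C(t) = C_in + (C₀ − C_in) e^(−t/τ). Set C = 0.485 and solve for t:
e^(−t/τ) = (C − C_in)/(C₀ − C_in) = (0.485 − 0.563)/(0.294 − 0.563) = 0.28996
t = −τ ln(…) = 40.190 × 1.2380 = 49.756 s.

49.8 s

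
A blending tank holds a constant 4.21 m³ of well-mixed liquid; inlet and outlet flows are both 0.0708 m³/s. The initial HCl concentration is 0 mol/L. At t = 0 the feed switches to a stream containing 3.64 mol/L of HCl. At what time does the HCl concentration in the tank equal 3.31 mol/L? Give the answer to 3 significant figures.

143 s

Unsteady species balance (constant V, well mixed): V dC/dt = Q(C_in − C), so τ = V/Q = 59.463 s.
C(t) = C_in + (C₀ − C_in) e^(−t/τ). Set C = 3.31 and solve for t:
e^(−t/τ) = (C − C_in)/(C₀ − C_in) = (3.31 − 3.64)/(0 − 3.64) = 0.090659
t = −τ ln(…) = 59.463 × 2.4006 = 142.75 s.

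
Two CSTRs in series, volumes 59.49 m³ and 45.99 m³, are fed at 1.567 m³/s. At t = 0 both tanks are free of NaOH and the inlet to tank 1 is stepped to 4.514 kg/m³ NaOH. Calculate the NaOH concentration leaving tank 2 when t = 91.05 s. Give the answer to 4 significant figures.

3.398 kg/m³

Each tank obeys Vᵢ dCᵢ/dt = Q(Cᵢ₋₁ − Cᵢ), so τᵢ = Vᵢ/Q.
τ₁ = 59.49/1.567 = 37.9643 s; τ₂ = 45.99/1.567 = 29.3491 s.
Solving the cascade with C₁(0)=C₂(0)=0 gives C₂(t) = C_in[1 − (τ₁ e^(−t/τ₁) − τ₂ e^(−t/τ₂))/(τ₁ − τ₂)].
At t = 91.05: e^(−t/τ₁) = 0.0908716, e^(−t/τ₂) = 0.0449451.
C₂ = 4.514·[1 − (37.9643·0.0908716 − 29.3491·0.0449451)/(8.61519)] = 4.514·0.752672 = 3.39756 kg/m³.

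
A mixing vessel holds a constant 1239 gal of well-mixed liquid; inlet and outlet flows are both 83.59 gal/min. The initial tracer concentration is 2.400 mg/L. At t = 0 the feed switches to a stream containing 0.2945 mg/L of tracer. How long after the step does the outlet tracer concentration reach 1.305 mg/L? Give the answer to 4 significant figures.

Transient balance on the dissolved component: V dC/dt = Q(C_in − C), so τ = V/Q = 14.8223 min.
C(t) = C_in + (C₀ − C_in) e^(−t/τ). Set C = 1.305 and solve for t:
e^(−t/τ) = (C − C_in)/(C₀ − C_in) = (1.305 − 0.2945)/(2.400 − 0.2945) = 0.479934
t = −τ ln(…) = 14.8223 × 0.734108 = 10.8812 min.

10.88 min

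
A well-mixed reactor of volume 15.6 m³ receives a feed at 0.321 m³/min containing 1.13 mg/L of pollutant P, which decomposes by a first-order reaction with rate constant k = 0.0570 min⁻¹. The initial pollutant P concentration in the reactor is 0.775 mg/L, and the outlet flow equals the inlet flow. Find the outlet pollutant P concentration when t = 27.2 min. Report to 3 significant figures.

Species balance: V dC/dt = Q C_in − Q C − k V C.
dC/dt = (Q/V) C_in − (Q/V + k) C; effective rate a = Q/V + k = 0.020577 + 0.0570 = 0.077577 min⁻¹.
C_ss = Q C_in/(Q + kV) = 0.29973 mg/L; C(t) = C_ss + (C₀ − C_ss) e^(−a t).
C(27.2) = 0.29973 + (0.47527)·e^(−0.077577·27.2) = 0.29973 + (0.47527)·0.12123 = 0.35734 mg/L.

0.357 mg/L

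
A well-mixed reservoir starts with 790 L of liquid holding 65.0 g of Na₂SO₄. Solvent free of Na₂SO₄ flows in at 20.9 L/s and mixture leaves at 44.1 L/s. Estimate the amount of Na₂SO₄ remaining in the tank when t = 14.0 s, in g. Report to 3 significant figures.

Let m(t) be the amount of Na₂SO₄. Volume: V(t) = V₀ + (Q_in − Q_out) t = 790 − 23.200 t; V(14.0) = 465.20 L.
Solute balance: dm/dt = 0 − Q_out C = −Q_out m/V(t).
dm/m = −Q_out dt/(V₀ − 23.200 t); integrating gives ln(m/m₀) = −(Q_out/(Q_in−Q_out)) ln(V/V₀).
m = m₀ (V₀/V)^(Q_out/(Q_in−Q_out)) = 65.0 × (790/465.20)^(-1.9009) = 23.754 g.

23.8 g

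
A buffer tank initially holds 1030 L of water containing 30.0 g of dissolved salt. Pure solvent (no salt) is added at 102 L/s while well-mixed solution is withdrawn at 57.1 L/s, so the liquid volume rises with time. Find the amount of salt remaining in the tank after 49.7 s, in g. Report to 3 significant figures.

Let m(t) be the amount of salt. Volume: V(t) = V₀ + (Q_in − Q_out) t = 1030 + 44.900 t; V(49.7) = 3261.5 L.
Species balance (pure solvent in): dm/dt = −Q_out · m/V(t).
Separate: dm/m = −Q_out dt/V(t) ⇒ ln(m/m₀) = −(Q_out/(Q_in−Q_out)) ln(V/V₀).
m = m₀ (V₀/V)^(Q_out/(Q_in−Q_out)) = 30.0 × (1030/3261.5)^(1.2717) = 6.9266 g.

6.93 g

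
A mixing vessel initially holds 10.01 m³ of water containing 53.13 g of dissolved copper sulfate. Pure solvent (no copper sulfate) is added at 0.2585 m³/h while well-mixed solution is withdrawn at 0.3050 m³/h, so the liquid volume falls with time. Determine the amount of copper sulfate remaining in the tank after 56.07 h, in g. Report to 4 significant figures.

7.342 g

Let m(t) be the amount of copper sulfate. Volume: V(t) = V₀ + (Q_in − Q_out) t = 10.01 − 0.0465000 t; V(56.07) = 7.40275 m³.
Solute balance: dm/dt = 0 − Q_out C = −Q_out m/V(t).
Separate: dm/m = −Q_out dt/V(t) ⇒ ln(m/m₀) = −(Q_out/(Q_in−Q_out)) ln(V/V₀).
m = m₀ (V₀/V)^(Q_out/(Q_in−Q_out)) = 53.13 × (10.01/7.40275)^(-6.55914) = 7.34212 g.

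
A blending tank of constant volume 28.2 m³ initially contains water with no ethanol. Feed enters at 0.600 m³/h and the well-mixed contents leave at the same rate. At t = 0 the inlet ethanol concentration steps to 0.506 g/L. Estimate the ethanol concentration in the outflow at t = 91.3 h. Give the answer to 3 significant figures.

Accumulation = in − out for the solute gives V dC/dt = Q(C_in − C).
Time constant τ = V/Q = 28.2/0.600 = 47.000 h.
This is linear first-order; C(t) = C_in + (C₀ − C_in) e^(−t/τ).
C(91.3) = 0.506 + (0 − 0.506)·e^(−91.3/47.000) = 0.506 + (-0.50600)·0.14334 = 0.43347 g/L.

0.433 g/L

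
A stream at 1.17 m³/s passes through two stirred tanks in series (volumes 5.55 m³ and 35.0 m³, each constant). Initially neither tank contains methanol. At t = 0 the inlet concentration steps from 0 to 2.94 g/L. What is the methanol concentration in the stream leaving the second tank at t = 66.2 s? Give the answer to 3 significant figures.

2.56 g/L

Species balance on tank i: dCᵢ/dt = (Cᵢ₋₁ − Cᵢ)/τᵢ with τᵢ = Vᵢ/Q.
τ₁ = 5.55/1.17 = 4.7436 s; τ₂ = 35.0/1.17 = 29.915 s.
Tank 1: C₁ = C_in(1 − e^(−t/τ₁)). Tank 2 (τ₁ ≠ τ₂): C₂ = C_in[1 − (τ₁ e^(−t/τ₁) − τ₂ e^(−t/τ₂))/(τ₁ − τ₂)].
At t = 66.2: e^(−t/τ₁) = 8.6921e-07, e^(−t/τ₂) = 0.10938.
C₂ = 2.94·[1 − (4.7436·8.6921e-07 − 29.915·0.10938)/(-25.171)] = 2.94·0.87001 = 2.5578 g/L.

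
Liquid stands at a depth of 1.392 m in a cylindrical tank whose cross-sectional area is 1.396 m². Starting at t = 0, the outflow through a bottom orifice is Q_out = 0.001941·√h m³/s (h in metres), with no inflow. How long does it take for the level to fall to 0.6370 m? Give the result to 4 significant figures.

549.1 s

A dh/dt = −Q_out = −0.001941 √h.
∫ h^(−1/2) dh = −(0.001941/A) ∫ dt, giving 2√h = 2√h₀ − (0.001941/A) t.
t = 2A(√h₀ − √h)/0.001941 = 2·1.396·(√1.392 − √0.6370)/0.001941
  = 2.79200 × (1.17983 − 0.798123) / 0.001941 = 549.061 s.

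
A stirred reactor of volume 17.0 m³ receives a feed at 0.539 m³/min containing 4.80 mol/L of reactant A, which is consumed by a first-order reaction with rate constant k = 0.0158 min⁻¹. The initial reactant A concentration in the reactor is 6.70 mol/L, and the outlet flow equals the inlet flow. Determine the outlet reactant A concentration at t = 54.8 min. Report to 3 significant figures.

3.46 mol/L

Accumulation = in − out − consumed: V dC/dt = Q C_in − Q C − k V C.
dC/dt = (Q/V) C_in − (Q/V + k) C; effective rate a = Q/V + k = 0.031706 + 0.0158 = 0.047506 min⁻¹.
C_ss = Q C_in/(Q + kV) = 3.2036 mol/L; C(t) = C_ss + (C₀ − C_ss) e^(−a t).
C(54.8) = 3.2036 + (3.4964)·e^(−0.047506·54.8) = 3.2036 + (3.4964)·0.074027 = 3.4624 mol/L.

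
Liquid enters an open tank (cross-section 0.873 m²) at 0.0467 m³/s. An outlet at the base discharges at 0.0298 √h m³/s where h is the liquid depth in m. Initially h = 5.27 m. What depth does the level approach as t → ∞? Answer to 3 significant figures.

2.46 m

Mass balance (ρ constant): A dh/dt = Q_in − 0.0298 √h. At steady state dh/dt = 0:
Q_in = 0.0298 √h_ss ⇒ √h_ss = 0.0467/0.0298 = 1.5671.
h_ss = 1.5671² = 2.4558 m. (Since h₀ = 5.27 m > h_ss, the level will fall toward this value.)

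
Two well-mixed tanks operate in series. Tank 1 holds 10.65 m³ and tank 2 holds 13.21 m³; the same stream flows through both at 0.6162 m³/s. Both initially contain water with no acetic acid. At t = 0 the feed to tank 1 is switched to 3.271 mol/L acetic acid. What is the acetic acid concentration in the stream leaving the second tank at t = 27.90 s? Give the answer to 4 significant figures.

Time constants: τᵢ = Vᵢ/Q for each well-mixed tank.
τ₁ = 10.65/0.6162 = 17.2833 s; τ₂ = 13.21/0.6162 = 21.4378 s.
Solving the cascade with C₁(0)=C₂(0)=0 gives C₂(t) = C_in[1 − (τ₁ e^(−t/τ₁) − τ₂ e^(−t/τ₂))/(τ₁ − τ₂)].
At t = 27.90: e^(−t/τ₁) = 0.199036, e^(−t/τ₂) = 0.272141.
C₂ = 3.271·[1 − (17.2833·0.199036 − 21.4378·0.272141)/(-4.15450)] = 3.271·0.423733 = 1.38603 mol/L.

1.386 mol/L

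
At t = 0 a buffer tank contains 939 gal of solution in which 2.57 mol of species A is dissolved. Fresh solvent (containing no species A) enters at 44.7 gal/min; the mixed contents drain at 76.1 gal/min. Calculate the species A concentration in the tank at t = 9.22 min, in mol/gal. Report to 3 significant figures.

0.00162 mol/gal

Let m(t) be the amount of species A. Volume: V(t) = V₀ + (Q_in − Q_out) t = 939 − 31.400 t; V(9.22) = 649.49 gal.
Solute balance: dm/dt = 0 − Q_out C = −Q_out m/V(t).
Separate: dm/m = −Q_out dt/V(t) ⇒ ln(m/m₀) = −(Q_out/(Q_in−Q_out)) ln(V/V₀).
m = m₀ (V₀/V)^(Q_out/(Q_in−Q_out)) = 2.57 × (939/649.49)^(-2.4236) = 1.0518 mol.
C = m/V = 1.0518/649.49 = 0.0016194 mol/gal.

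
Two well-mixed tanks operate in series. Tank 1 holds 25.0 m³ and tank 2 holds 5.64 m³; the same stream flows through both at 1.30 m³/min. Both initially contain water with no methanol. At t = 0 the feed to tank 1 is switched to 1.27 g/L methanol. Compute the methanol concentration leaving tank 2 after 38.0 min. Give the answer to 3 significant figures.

Species balance on tank i: dCᵢ/dt = (Cᵢ₋₁ − Cᵢ)/τᵢ with τᵢ = Vᵢ/Q.
τ₁ = 25.0/1.30 = 19.231 min; τ₂ = 5.64/1.30 = 4.3385 min.
Solving the cascade with C₁(0)=C₂(0)=0 gives C₂(t) = C_in[1 − (τ₁ e^(−t/τ₁) − τ₂ e^(−t/τ₂))/(τ₁ − τ₂)].
At t = 38.0: e^(−t/τ₁) = 0.13862, e^(−t/τ₂) = 0.00015706.
C₂ = 1.27·[1 − (19.231·0.13862 − 4.3385·0.00015706)/(14.892)] = 1.27·0.82104 = 1.0427 g/L.

1.04 g/L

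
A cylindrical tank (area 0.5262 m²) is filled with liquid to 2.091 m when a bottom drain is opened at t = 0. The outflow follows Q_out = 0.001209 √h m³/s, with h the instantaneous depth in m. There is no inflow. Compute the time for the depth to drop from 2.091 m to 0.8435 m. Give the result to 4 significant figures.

A dh/dt = −Q_out = −0.001209 √h.
∫ h^(−1/2) dh = −(0.001209/A) ∫ dt, giving 2√h = 2√h₀ − (0.001209/A) t.
t = 2A(√h₀ − √h)/0.001209 = 2·0.5262·(√2.091 − √0.8435)/0.001209
  = 1.05240 × (1.44603 − 0.918423) / 0.001209 = 459.266 s.

459.3 s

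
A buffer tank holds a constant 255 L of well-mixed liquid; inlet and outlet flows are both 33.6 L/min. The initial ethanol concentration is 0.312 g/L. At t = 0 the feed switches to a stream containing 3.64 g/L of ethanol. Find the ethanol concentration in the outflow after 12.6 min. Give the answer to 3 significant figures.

Species balance on the tank: V dC/dt = Q(C_in − C).
Rewrite as dC/dt + C/τ = C_in/τ, τ = V/Q = 7.5893 min.
Solution: C(t) = C_in + (C₀ − C_in) e^(−t/τ).
C(12.6) = 3.64 + (0.312 − 3.64)·e^(−12.6/7.5893) = 3.64 + (-3.3280)·0.19009 = 3.0074 g/L.

3.01 g/L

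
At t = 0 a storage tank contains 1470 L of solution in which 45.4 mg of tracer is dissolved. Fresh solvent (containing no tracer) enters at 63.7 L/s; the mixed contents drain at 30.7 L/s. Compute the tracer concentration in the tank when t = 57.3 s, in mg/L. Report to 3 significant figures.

0.00626 mg/L

Total volume: dV/dt = Q_in − Q_out = 33.000 L/s, so V(t) = 1470 + 33.000 t and V(57.3) = 3360.9 L.
Solute balance: dm/dt = 0 − Q_out C = −Q_out m/V(t).
dm/m = −Q_out dt/(V₀ + 33.000 t); integrating gives ln(m/m₀) = −(Q_out/(Q_in−Q_out)) ln(V/V₀).
m = m₀ (V₀/V)^(Q_out/(Q_in−Q_out)) = 45.4 × (1470/3360.9)^(0.93030) = 21.035 mg.
C = m/V = 21.035/3360.9 = 0.0062588 mg/L.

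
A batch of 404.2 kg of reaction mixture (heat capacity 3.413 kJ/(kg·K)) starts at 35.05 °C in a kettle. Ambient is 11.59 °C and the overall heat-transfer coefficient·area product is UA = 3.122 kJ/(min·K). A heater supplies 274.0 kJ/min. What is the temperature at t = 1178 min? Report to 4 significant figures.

Unsteady energy balance on the tank contents: M c_p dT/dt = −UA(T − T_amb) + Q̇.
dT/dt = (T_ss − T)/τ with T_ss = T_amb + Q̇/UA = 11.59 + 274.0/3.122 = 99.3543 °C, τ = M c_p/UA = 404.2·3.413/3.122 = 441.875 min.
T approaches T_ss exponentially: T(t) = T_ss + (T₀ − T_ss) e^(−t/τ).
T(1178) = 99.3543 + (-64.3043)·0.0695360 = 94.8828 °C.

94.88 °C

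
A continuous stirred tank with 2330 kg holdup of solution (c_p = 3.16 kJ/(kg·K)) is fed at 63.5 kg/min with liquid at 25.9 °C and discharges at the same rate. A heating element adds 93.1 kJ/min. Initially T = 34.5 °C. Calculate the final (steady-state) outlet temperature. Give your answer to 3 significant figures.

26.4 °C

M c_p dT/dt = ṁ c_p (T_in − T) + Q̇.
At steady state dT/dt = 0 ⇒ T_ss = T_in + Q̇/(ṁ c_p) = 25.9 + 93.1/(63.5·3.16) = 26.364 °C.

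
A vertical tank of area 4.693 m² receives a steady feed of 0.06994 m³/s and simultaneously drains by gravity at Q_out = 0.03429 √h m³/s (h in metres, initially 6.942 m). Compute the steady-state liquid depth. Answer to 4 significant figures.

4.160 m

Volume balance on the tank: A dh/dt = Q_in − 0.03429 √h. At steady state dh/dt = 0:
Q_in = 0.03429 √h_ss ⇒ √h_ss = 0.06994/0.03429 = 2.03966.
h_ss = 2.03966² = 4.16022 m. (Since h₀ = 6.942 m > h_ss, the level will fall toward this value.)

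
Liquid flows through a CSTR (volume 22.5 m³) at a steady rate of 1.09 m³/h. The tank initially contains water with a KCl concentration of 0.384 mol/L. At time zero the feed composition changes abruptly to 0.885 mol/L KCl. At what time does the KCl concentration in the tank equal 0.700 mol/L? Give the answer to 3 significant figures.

Species balance: V dC/dt = Q(C_in − C) ⇒ τ = V/Q = 20.642 h.
C(t) = C_in + (C₀ − C_in) e^(−t/τ). Set C = 0.700 and solve for t:
e^(−t/τ) = (C − C_in)/(C₀ − C_in) = (0.700 − 0.885)/(0.384 − 0.885) = 0.36926
t = −τ ln(…) = 20.642 × 0.99625 = 20.565 h.

20.6 h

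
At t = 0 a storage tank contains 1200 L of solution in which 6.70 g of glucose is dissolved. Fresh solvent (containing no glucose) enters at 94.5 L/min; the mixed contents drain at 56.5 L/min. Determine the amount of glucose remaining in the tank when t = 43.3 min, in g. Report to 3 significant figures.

Let m(t) be the amount of glucose. Volume: V(t) = V₀ + (Q_in − Q_out) t = 1200 + 38.000 t; V(43.3) = 2845.4 L.
No glucose enters, so dm/dt = −Q_out · (m/V).
Separate: dm/m = −Q_out dt/V(t) ⇒ ln(m/m₀) = −(Q_out/(Q_in−Q_out)) ln(V/V₀).
m = m₀ (V₀/V)^(Q_out/(Q_in−Q_out)) = 6.70 × (1200/2845.4)^(1.4868) = 1.8559 g.

1.86 g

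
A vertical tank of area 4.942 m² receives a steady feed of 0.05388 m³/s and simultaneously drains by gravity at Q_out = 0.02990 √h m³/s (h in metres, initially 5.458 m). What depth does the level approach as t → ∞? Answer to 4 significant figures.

3.247 m

Level balance: A dh/dt = 0.05388 − 0.02990 √h. Setting dh/dt = 0:
Q_in = 0.02990 √h_ss ⇒ √h_ss = 0.05388/0.02990 = 1.80201.
h_ss = 1.80201² = 3.24723 m. (Since h₀ = 5.458 m > h_ss, the level will fall toward this value.)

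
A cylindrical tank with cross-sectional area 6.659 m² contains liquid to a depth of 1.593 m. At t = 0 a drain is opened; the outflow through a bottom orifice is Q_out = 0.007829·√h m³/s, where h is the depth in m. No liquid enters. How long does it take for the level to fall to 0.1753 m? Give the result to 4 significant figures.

1435 s

A dh/dt = −Q_out = −0.007829 √h.
This is separable: 2 d(√h)/dt = −0.007829/A, so √h = √h₀ − (0.007829/(2A)) t.
t = 2A(√h₀ − √h)/0.007829 = 2·6.659·(√1.593 − √0.1753)/0.007829
  = 13.3180 × (1.26214 − 0.418688) / 0.007829 = 1434.81 s.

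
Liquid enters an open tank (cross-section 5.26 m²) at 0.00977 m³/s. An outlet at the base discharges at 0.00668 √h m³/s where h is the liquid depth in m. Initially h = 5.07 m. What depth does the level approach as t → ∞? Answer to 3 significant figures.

2.14 m

Level balance: A dh/dt = 0.00977 − 0.00668 √h. Setting dh/dt = 0:
Q_in = 0.00668 √h_ss ⇒ √h_ss = 0.00977/0.00668 = 1.4626.
h_ss = 1.4626² = 2.1391 m. (Since h₀ = 5.07 m > h_ss, the level will fall toward this value.)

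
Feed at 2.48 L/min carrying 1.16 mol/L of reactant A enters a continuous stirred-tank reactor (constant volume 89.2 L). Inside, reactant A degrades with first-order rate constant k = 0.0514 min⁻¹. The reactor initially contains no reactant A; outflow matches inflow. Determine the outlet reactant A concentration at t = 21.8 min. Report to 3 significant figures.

0.335 mol/L

Species balance: V dC/dt = Q C_in − Q C − k V C.
This is linear with rate a = Q/V + k = 0.079203 min⁻¹.
C_ss = Q C_in/(Q + kV) = 0.40720 mol/L; C(t) = C_ss + (C₀ − C_ss) e^(−a t).
C(21.8) = 0.40720 + (-0.40720)·e^(−0.079203·21.8) = 0.40720 + (-0.40720)·0.17788 = 0.33476 mol/L.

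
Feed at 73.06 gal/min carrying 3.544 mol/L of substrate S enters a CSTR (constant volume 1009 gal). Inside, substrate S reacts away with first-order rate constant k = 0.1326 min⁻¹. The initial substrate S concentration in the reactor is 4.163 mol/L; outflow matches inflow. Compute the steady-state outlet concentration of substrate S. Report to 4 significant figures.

1.252 mol/L

V dC/dt = Q(C_in − C) − k V C.
At steady state: 0 = Q C_in − (Q + kV) C_ss, so C_ss = Q C_in/(Q + kV).
C_ss = 73.06·3.544/(73.06 + 0.1326·1009) = 258.925/206.853 = 1.25173 mol/L.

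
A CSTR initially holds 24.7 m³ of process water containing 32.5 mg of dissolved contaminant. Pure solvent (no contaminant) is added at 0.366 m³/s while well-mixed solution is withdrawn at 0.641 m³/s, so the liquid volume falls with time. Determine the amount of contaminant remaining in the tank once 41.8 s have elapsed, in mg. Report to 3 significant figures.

Let m(t) be the amount of contaminant. Volume: V(t) = V₀ + (Q_in − Q_out) t = 24.7 − 0.27500 t; V(41.8) = 13.205 m³.
Solute balance: dm/dt = 0 − Q_out C = −Q_out m/V(t).
dm/m = −Q_out dt/(V₀ − 0.27500 t); integrating gives ln(m/m₀) = −(Q_out/(Q_in−Q_out)) ln(V/V₀).
m = m₀ (V₀/V)^(Q_out/(Q_in−Q_out)) = 32.5 × (24.7/13.205)^(-2.3309) = 7.5504 mg.

7.55 mg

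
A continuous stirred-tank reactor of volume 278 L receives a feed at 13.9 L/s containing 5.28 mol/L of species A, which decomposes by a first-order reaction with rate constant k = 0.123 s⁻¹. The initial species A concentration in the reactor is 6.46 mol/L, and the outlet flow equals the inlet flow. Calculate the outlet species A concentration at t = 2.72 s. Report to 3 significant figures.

Species balance: V dC/dt = Q C_in − Q C − k V C.
This is linear with rate a = Q/V + k = 0.17300 s⁻¹.
C_ss = Q C_in/(Q + kV) = 1.5260 mol/L; C(t) = C_ss + (C₀ − C_ss) e^(−a t).
C(2.72) = 1.5260 + (4.9340)·e^(−0.17300·2.72) = 1.5260 + (4.9340)·0.62465 = 4.6080 mol/L.

4.61 mol/L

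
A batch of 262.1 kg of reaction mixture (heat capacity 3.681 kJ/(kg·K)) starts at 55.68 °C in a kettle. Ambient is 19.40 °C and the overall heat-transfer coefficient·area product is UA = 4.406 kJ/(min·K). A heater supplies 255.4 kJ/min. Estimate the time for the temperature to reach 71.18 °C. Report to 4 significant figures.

Lumped-capacitance energy balance: M c_p dT/dt = UA(T_amb − T) + Q̇.
τ = M c_p/UA = 218.972 min; T_ss = T_amb + Q̇/UA = 19.40 + 255.4/4.406 = 77.3664 °C.
T(t) = T_ss + (T₀ − T_ss)e^(−t/τ); set T = 71.18:
t = −τ ln[(T − T_ss)/(T₀ − T_ss)] = −218.972 · ln(0.285267) = 274.663 min.

274.7 min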